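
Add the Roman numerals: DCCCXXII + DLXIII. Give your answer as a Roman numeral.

DCCCXXII = 822
DLXIII = 563
822 + 563 = 1385

MCCCLXXXV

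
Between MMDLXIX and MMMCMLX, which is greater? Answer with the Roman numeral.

MMDLXIX = 2569
MMMCMLX = 3960
3960 is larger

MMMCMLX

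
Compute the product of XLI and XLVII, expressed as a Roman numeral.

XLI = 41
XLVII = 47
41 × 47 = 1927

MCMXXVII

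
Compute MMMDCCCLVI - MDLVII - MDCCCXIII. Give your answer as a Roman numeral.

MMMDCCCLVI = 3856, MDLVII = 1557, MDCCCXIII = 1813
3856 - 1557 = 2299
2299 - 1813 = 486

CDLXXXVI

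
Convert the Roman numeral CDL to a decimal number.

CDL: CD=400, L=50
400 + 50 = 450

450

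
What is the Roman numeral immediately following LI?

LI = 51; next is 52

LII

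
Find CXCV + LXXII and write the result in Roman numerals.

CXCV = 195
LXXII = 72
195 + 72 = 267

CCLXVII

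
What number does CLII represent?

CLII: C=100, L=50, I=1, I=1
100 + 50 + 1 + 1 = 152

152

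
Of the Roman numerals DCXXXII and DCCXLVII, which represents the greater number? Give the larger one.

DCXXXII = 632
DCCXLVII = 747
747 is larger

DCCXLVII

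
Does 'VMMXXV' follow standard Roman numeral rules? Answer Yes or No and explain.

'VMMXXV': V should not appear more than once

No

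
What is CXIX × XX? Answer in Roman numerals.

CXIX = 119
XX = 20
119 × 20 = 2380

MMCCCLXXX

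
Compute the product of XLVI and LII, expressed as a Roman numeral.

XLVI = 46
LII = 52
46 × 52 = 2392

MMCCCXCII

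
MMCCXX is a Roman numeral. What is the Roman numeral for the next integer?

MMCCXX = 2220, so the next integer is 2220 + 1 = 2221

MMCCXXI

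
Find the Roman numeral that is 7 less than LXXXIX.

LXXXIX = 89
89 - 7 = 82

LXXXII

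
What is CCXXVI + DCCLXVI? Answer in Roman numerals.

CCXXVI = 226
DCCLXVI = 766
226 + 766 = 992

CMXCII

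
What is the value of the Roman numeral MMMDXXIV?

MMMDXXIV: M=1000, M=1000, M=1000, D=500, X=10, X=10, IV=4
1000 + 1000 + 1000 + 500 + 10 + 10 + 4 = 3524

3524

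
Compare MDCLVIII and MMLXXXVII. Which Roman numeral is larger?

MDCLVIII = 1658
MMLXXXVII = 2087
2087 is larger

MMLXXXVII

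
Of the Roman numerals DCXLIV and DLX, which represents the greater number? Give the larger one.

DCXLIV = 644
DLX = 560
644 is larger

DCXLIV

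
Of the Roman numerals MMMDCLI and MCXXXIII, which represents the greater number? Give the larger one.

MMMDCLI = 3651
MCXXXIII = 1133
3651 is larger

MMMDCLI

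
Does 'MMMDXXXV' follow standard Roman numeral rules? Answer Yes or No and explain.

'MMMDXXXV': Check the rules: uses only the symbols I, V, X, L, C, D, M; no symbol is repeated more than three times in a row; V, L and D each appear at most once; no smaller symbol precedes a larger one (values never increase from left to right). Value: M (1000) + M (1000) + M (1000) + D (500) + X (10) + X (10) + X (10) + V (5) = 3535. So it is a valid standard Roman numeral.

Yes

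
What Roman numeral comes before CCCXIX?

CCCXIX = 319; previous is 318

CCCXVIII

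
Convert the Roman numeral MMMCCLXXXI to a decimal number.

MMMCCLXXXI: M=1000, M=1000, M=1000, C=100, C=100, L=50, X=10, X=10, X=10, I=1
1000 + 1000 + 1000 + 100 + 100 + 50 + 10 + 10 + 10 + 1 = 3281

3281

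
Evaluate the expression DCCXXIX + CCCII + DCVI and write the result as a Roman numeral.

DCCXXIX = 729, CCCII = 302, DCVI = 606
729 + 302 = 1031
1031 + 606 = 1637

MDCXXXVII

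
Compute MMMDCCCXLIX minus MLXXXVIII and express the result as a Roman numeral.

MMMDCCCXLIX = 3849
MLXXXVIII = 1088
3849 - 1088 = 2761

MMDCCLXI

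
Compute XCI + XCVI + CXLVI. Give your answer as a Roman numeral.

XCI = 91, XCVI = 96, CXLVI = 146
91 + 96 = 187
187 + 146 = 333

CCCXXXIII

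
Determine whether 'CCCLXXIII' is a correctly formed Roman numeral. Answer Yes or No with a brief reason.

'CCCLXXIII': Check the rules: uses only the symbols I, V, X, L, C, D, M; no symbol is repeated more than three times in a row; V, L and D each appear at most once; no smaller symbol precedes a larger one (values never increase from left to right). Value: C (100) + C (100) + C (100) + L (50) + X (10) + X (10) + I (1) + I (1) + I (1) = 373. So it is a valid standard Roman numeral.

Yes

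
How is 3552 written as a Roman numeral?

Convert 3552 to Roman numerals:
  3552 contains 3×1000 (MMM)
  552 contains 1×500 (D)
  52 contains 1×50 (L)
  2 contains 2×1 (II)

MMMDLII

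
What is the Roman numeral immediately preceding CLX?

CLX = 160, so the previous integer is 160 - 1 = 159

CLIX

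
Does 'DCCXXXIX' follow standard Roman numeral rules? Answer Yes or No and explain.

'DCCXXXIX': Check the rules: uses only the symbols I, V, X, L, C, D, M; no symbol is repeated more than three times in a row; V, L and D each appear at most once; the only place a smaller symbol precedes a larger one is the allowed subtractive pair IX, the symbol right after such a pair (if any) is smaller than the pair's first symbol, and otherwise the values never increase from left to right. Value: D (500) + C (100) + C (100) + X (10) + X (10) + X (10) + IX (9) = 739. So it is a valid standard Roman numeral.

Yes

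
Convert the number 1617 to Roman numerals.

Convert 1617 to Roman numerals:
  1617 contains 1×1000 (M)
  617 contains 1×500 (D)
  117 contains 1×100 (C)
  17 contains 1×10 (X)
  7 contains 1×5 (V)
  2 contains 2×1 (II)

MDCXVII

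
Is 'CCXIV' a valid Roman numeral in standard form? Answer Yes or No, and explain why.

'CCXIV': Check the rules: uses only the symbols I, V, X, L, C, D, M; no symbol is repeated more than three times in a row; V, L and D each appear at most once; the only place a smaller symbol precedes a larger one is the allowed subtractive pair IV, the symbol right after such a pair (if any) is smaller than the pair's first symbol, and otherwise the values never increase from left to right. Value: C (100) + C (100) + X (10) + IV (4) = 214. So it is a valid standard Roman numeral.

Yes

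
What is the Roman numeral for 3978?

Convert 3978 to Roman numerals:
  3978 contains 3×1000 (MMM)
  978 contains 1×900 (CM)
  78 contains 1×50 (L)
  28 contains 2×10 (XX)
  8 contains 1×5 (V)
  3 contains 3×1 (III)

MMMCMLXXVIII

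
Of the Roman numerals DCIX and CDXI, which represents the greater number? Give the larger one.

DCIX = 609
CDXI = 411
609 is larger

DCIX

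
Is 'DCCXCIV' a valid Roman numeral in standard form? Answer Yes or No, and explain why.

'DCCXCIV': Check the rules: uses only the symbols I, V, X, L, C, D, M; no symbol is repeated more than three times in a row; V, L and D each appear at most once; the only places a smaller symbol precedes a larger one are the allowed subtractive pairs XC, IV, the symbol right after such a pair (if any) is smaller than the pair's first symbol, and otherwise the values never increase from left to right. Value: D (500) + C (100) + C (100) + XC (90) + IV (4) = 794. So it is a valid standard Roman numeral.

Yes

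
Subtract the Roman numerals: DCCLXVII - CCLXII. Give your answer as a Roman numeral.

DCCLXVII = 767
CCLXII = 262
767 - 262 = 505

DV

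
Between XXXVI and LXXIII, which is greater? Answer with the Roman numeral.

XXXVI = 36
LXXIII = 73
73 is larger

LXXIII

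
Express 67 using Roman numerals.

Convert 67 to Roman numerals:
  67 contains 1×50 (L)
  17 contains 1×10 (X)
  7 contains 1×5 (V)
  2 contains 2×1 (II)

LXVII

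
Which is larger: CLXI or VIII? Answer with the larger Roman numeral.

CLXI = 161
VIII = 8
161 is larger

CLXI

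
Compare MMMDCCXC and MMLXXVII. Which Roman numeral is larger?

MMMDCCXC = 3790
MMLXXVII = 2077
3790 is larger

MMMDCCXC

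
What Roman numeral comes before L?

L = 50; previous is 49

XLIX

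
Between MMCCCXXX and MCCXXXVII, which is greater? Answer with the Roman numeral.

MMCCCXXX = 2330
MCCXXXVII = 1237
2330 is larger

MMCCCXXX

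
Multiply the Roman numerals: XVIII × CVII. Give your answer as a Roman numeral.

XVIII = 18
CVII = 107
18 × 107 = 1926

MCMXXVI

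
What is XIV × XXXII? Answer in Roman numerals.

XIV = 14
XXXII = 32
14 × 32 = 448

CDXLVIII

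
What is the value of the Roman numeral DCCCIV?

DCCCIV: D=500, C=100, C=100, C=100, IV=4
500 + 100 + 100 + 100 + 4 = 804

804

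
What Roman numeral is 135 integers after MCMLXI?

MCMLXI = 1961
1961 + 135 = 2096

MMXCVI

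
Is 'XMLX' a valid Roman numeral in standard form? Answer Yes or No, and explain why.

'XMLX': Invalid subtractive combination: XM

No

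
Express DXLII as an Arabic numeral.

DXLII: D=500, XL=40, I=1, I=1
500 + 40 + 1 + 1 = 542

542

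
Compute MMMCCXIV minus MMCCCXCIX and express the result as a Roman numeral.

MMMCCXIV = 3214
MMCCCXCIX = 2399
3214 - 2399 = 815

DCCCXV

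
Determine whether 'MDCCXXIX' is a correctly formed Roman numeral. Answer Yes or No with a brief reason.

'MDCCXXIX': Check the rules: uses only the symbols I, V, X, L, C, D, M; no symbol is repeated more than three times in a row; V, L and D each appear at most once; the only place a smaller symbol precedes a larger one is the allowed subtractive pair IX, the symbol right after such a pair (if any) is smaller than the pair's first symbol, and otherwise the values never increase from left to right. Value: M (1000) + D (500) + C (100) + C (100) + X (10) + X (10) + IX (9) = 1729. So it is a valid standard Roman numeral.

Yes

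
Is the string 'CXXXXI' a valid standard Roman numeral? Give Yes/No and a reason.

'CXXXXI': More than 3 consecutive X's

No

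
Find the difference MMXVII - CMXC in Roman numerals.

MMXVII = 2017
CMXC = 990
2017 - 990 = 1027

MXXVII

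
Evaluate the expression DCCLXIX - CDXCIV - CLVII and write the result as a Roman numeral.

DCCLXIX = 769, CDXCIV = 494, CLVII = 157
769 - 494 = 275
275 - 157 = 118

CXVIII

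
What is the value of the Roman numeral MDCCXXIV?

MDCCXXIV: M=1000, D=500, C=100, C=100, X=10, X=10, IV=4
1000 + 500 + 100 + 100 + 10 + 10 + 4 = 1724

1724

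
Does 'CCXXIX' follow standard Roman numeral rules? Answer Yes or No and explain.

'CCXXIX': Check the rules: uses only the symbols I, V, X, L, C, D, M; no symbol is repeated more than three times in a row; V, L and D each appear at most once; the only place a smaller symbol precedes a larger one is the allowed subtractive pair IX, the symbol right after such a pair (if any) is smaller than the pair's first symbol, and otherwise the values never increase from left to right. Value: C (100) + C (100) + X (10) + X (10) + IX (9) = 229. So it is a valid standard Roman numeral.

Yes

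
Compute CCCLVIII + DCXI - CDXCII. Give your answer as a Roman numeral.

CCCLVIII = 358, DCXI = 611, CDXCII = 492
358 + 611 = 969
969 - 492 = 477

CDLXXVII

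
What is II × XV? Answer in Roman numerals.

II = 2
XV = 15
2 × 15 = 30

XXX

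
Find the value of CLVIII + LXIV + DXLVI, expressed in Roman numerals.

CLVIII = 158, LXIV = 64, DXLVI = 546
158 + 64 = 222
222 + 546 = 768

DCCLXVIII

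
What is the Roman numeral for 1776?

Convert 1776 to Roman numerals:
  1776 contains 1×1000 (M)
  776 contains 1×500 (D)
  276 contains 2×100 (CC)
  76 contains 1×50 (L)
  26 contains 2×10 (XX)
  6 contains 1×5 (V)
  1 contains 1×1 (I)

MDCCLXXVI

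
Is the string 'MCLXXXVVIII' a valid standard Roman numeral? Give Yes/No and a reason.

'MCLXXXVVIII': V should not appear more than once

No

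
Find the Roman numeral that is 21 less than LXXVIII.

LXXVIII = 78
78 - 21 = 57

LVII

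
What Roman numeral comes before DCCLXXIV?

DCCLXXIV = 774, so the previous integer is 774 - 1 = 773

DCCLXXIII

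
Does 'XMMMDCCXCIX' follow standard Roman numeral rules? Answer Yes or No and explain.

'XMMMDCCXCIX': Invalid subtractive combination: XM

No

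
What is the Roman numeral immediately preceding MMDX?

MMDX = 2510; previous is 2509

MMDIX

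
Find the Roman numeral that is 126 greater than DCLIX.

DCLIX = 659
659 + 126 = 785

DCCLXXXV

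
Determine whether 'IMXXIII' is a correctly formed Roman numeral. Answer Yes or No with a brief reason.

'IMXXIII': Invalid subtractive combination: IM

No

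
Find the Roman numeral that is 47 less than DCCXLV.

DCCXLV = 745
745 - 47 = 698

DCXCVIII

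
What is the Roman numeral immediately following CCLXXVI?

CCLXXVI = 276, so the next integer is 276 + 1 = 277

CCLXXVII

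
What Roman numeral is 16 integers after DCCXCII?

DCCXCII = 792
792 + 16 = 808

DCCCVIII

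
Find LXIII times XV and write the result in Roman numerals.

LXIII = 63
XV = 15
63 × 15 = 945

CMXLV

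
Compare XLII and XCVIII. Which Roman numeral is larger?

XLII = 42
XCVIII = 98
98 is larger

XCVIII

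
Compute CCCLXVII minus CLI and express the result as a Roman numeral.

CCCLXVII = 367
CLI = 151
367 - 151 = 216

CCXVI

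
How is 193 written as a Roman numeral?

Convert 193 to Roman numerals:
  193 contains 1×100 (C)
  93 contains 1×90 (XC)
  3 contains 3×1 (III)

CXCIII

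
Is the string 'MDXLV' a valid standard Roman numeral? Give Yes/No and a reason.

'MDXLV': Check the rules: uses only the symbols I, V, X, L, C, D, M; no symbol is repeated more than three times in a row; V, L and D each appear at most once; the only place a smaller symbol precedes a larger one is the allowed subtractive pair XL, the symbol right after such a pair (if any) is smaller than the pair's first symbol, and otherwise the values never increase from left to right. Value: M (1000) + D (500) + XL (40) + V (5) = 1545. So it is a valid standard Roman numeral.

Yes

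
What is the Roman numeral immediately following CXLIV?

CXLIV = 144; next is 145

CXLV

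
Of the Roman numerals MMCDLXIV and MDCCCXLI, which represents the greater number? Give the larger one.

MMCDLXIV = 2464
MDCCCXLI = 1841
2464 is larger

MMCDLXIV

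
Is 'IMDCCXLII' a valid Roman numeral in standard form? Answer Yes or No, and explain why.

'IMDCCXLII': Invalid subtractive combination: IM

No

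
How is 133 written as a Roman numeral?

Convert 133 to Roman numerals:
  133 contains 1×100 (C)
  33 contains 3×10 (XXX)
  3 contains 3×1 (III)

CXXXIII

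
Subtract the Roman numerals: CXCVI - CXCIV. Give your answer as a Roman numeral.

CXCVI = 196
CXCIV = 194
196 - 194 = 2

II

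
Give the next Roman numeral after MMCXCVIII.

MMCXCVIII = 2198, so the next integer is 2198 + 1 = 2199

MMCXCIX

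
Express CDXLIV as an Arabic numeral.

CDXLIV: CD=400, XL=40, IV=4
400 + 40 + 4 = 444

444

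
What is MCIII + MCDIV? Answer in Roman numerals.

MCIII = 1103
MCDIV = 1404
1103 + 1404 = 2507

MMDVII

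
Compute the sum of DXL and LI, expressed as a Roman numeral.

DXL = 540
LI = 51
540 + 51 = 591

DXCI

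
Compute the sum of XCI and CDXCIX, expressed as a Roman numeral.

XCI = 91
CDXCIX = 499
91 + 499 = 590

DXC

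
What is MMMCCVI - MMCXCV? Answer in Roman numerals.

MMMCCVI = 3206
MMCXCV = 2195
3206 - 2195 = 1011

MXI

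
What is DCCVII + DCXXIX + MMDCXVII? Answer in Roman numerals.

DCCVII = 707, DCXXIX = 629, MMDCXVII = 2617
707 + 629 = 1336
1336 + 2617 = 3953

MMMCMLIII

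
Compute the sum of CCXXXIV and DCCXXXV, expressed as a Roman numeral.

CCXXXIV = 234
DCCXXXV = 735
234 + 735 = 969

CMLXIX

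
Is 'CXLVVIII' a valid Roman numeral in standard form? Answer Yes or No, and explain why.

'CXLVVIII': V should not appear more than once

No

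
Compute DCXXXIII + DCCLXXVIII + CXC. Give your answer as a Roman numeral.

DCXXXIII = 633, DCCLXXVIII = 778, CXC = 190
633 + 778 = 1411
1411 + 190 = 1601

MDCI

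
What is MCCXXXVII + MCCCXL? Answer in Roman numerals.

MCCXXXVII = 1237
MCCCXL = 1340
1237 + 1340 = 2577

MMDLXXVII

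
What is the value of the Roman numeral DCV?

DCV: D=500, C=100, V=5
500 + 100 + 5 = 605

605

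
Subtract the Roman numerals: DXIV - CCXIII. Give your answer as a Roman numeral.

DXIV = 514
CCXIII = 213
514 - 213 = 301

CCCI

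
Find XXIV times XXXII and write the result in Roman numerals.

XXIV = 24
XXXII = 32
24 × 32 = 768

DCCLXVIII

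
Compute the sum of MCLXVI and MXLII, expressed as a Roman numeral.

MCLXVI = 1166
MXLII = 1042
1166 + 1042 = 2208

MMCCVIII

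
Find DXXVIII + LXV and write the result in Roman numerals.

DXXVIII = 528
LXV = 65
528 + 65 = 593

DXCIII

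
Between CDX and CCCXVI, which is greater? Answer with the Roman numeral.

CDX = 410
CCCXVI = 316
410 is larger

CDX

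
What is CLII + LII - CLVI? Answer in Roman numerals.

CLII = 152, LII = 52, CLVI = 156
152 + 52 = 204
204 - 156 = 48

XLVIII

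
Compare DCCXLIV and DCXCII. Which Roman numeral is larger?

DCCXLIV = 744
DCXCII = 692
744 is larger

DCCXLIV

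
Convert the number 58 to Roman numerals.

Convert 58 to Roman numerals:
  58 contains 1×50 (L)
  8 contains 1×5 (V)
  3 contains 3×1 (III)

LVIII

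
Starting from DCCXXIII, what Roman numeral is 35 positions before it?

DCCXXIII = 723
723 - 35 = 688

DCLXXXVIII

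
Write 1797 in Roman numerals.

Convert 1797 to Roman numerals:
  1797 contains 1×1000 (M)
  797 contains 1×500 (D)
  297 contains 2×100 (CC)
  97 contains 1×90 (XC)
  7 contains 1×5 (V)
  2 contains 2×1 (II)

MDCCXCVII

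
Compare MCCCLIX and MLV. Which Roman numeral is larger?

MCCCLIX = 1359
MLV = 1055
1359 is larger

MCCCLIX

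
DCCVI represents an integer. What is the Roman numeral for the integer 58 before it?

DCCVI = 706
706 - 58 = 648

DCXLVIII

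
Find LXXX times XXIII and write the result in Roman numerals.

LXXX = 80
XXIII = 23
80 × 23 = 1840

MDCCCXL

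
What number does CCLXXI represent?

CCLXXI: C=100, C=100, L=50, X=10, X=10, I=1
100 + 100 + 50 + 10 + 10 + 1 = 271

271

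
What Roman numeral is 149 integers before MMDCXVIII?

MMDCXVIII = 2618
2618 - 149 = 2469

MMCDLXIX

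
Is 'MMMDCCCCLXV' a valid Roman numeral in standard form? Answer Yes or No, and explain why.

'MMMDCCCCLXV': More than 3 consecutive C's

No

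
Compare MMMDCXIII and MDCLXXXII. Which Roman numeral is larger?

MMMDCXIII = 3613
MDCLXXXII = 1682
3613 is larger

MMMDCXIII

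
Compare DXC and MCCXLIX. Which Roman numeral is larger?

DXC = 590
MCCXLIX = 1249
1249 is larger

MCCXLIX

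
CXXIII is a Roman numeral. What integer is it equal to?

CXXIII: C=100, X=10, X=10, I=1, I=1, I=1
100 + 10 + 10 + 1 + 1 + 1 = 123

123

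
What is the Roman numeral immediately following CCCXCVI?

CCCXCVI = 396; next is 397

CCCXCVII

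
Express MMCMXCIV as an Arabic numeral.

MMCMXCIV: M=1000, M=1000, CM=900, XC=90, IV=4
1000 + 1000 + 900 + 90 + 4 = 2994

2994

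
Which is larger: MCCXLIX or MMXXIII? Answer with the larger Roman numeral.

MCCXLIX = 1249
MMXXIII = 2023
2023 is larger

MMXXIII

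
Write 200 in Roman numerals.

Convert 200 to Roman numerals:
  200 contains 2×100 (CC)

CC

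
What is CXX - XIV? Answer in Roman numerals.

CXX = 120
XIV = 14
120 - 14 = 106

CVI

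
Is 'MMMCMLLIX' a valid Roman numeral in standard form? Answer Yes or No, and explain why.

'MMMCMLLIX': L should not appear more than once

No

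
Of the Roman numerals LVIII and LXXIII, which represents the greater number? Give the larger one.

LVIII = 58
LXXIII = 73
73 is larger

LXXIII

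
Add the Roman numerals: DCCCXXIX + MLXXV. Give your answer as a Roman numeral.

DCCCXXIX = 829
MLXXV = 1075
829 + 1075 = 1904

MCMIV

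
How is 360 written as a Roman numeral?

Convert 360 to Roman numerals:
  360 contains 3×100 (CCC)
  60 contains 1×50 (L)
  10 contains 1×10 (X)

CCCLX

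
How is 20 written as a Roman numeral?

Convert 20 to Roman numerals:
  20 contains 2×10 (XX)

XX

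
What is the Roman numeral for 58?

Convert 58 to Roman numerals:
  58 contains 1×50 (L)
  8 contains 1×5 (V)
  3 contains 3×1 (III)

LVIII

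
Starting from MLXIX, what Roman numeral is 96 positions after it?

MLXIX = 1069
1069 + 96 = 1165

MCLXV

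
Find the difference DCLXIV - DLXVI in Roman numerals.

DCLXIV = 664
DLXVI = 566
664 - 566 = 98

XCVIII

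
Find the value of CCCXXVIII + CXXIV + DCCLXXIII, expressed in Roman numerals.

CCCXXVIII = 328, CXXIV = 124, DCCLXXIII = 773
328 + 124 = 452
452 + 773 = 1225

MCCXXV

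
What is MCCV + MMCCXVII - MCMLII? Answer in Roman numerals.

MCCV = 1205, MMCCXVII = 2217, MCMLII = 1952
1205 + 2217 = 3422
3422 - 1952 = 1470

MCDLXX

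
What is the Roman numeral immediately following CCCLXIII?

CCCLXIII = 363, so the next integer is 363 + 1 = 364

CCCLXIV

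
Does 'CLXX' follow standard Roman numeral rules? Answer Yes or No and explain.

'CLXX': Check the rules: uses only the symbols I, V, X, L, C, D, M; no symbol is repeated more than three times in a row; V, L and D each appear at most once; no smaller symbol precedes a larger one (values never increase from left to right). Value: C (100) + L (50) + X (10) + X (10) = 170. So it is a valid standard Roman numeral.

Yes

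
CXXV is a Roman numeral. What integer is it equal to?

CXXV: C=100, X=10, X=10, V=5
100 + 10 + 10 + 5 = 125

125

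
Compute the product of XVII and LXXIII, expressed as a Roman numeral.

XVII = 17
LXXIII = 73
17 × 73 = 1241

MCCXLI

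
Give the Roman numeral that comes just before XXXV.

XXXV = 35; previous is 34

XXXIV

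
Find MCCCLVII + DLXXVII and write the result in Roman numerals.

MCCCLVII = 1357
DLXXVII = 577
1357 + 577 = 1934

MCMXXXIV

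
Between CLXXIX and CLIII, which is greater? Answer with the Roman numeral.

CLXXIX = 179
CLIII = 153
179 is larger

CLXXIX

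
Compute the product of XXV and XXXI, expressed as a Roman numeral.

XXV = 25
XXXI = 31
25 × 31 = 775

DCCLXXV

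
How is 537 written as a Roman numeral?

Convert 537 to Roman numerals:
  537 contains 1×500 (D)
  37 contains 3×10 (XXX)
  7 contains 1×5 (V)
  2 contains 2×1 (II)

DXXXVII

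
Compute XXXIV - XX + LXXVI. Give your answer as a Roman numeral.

XXXIV = 34, XX = 20, LXXVI = 76
34 - 20 = 14
14 + 76 = 90

XC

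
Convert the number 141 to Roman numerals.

Convert 141 to Roman numerals:
  141 contains 1×100 (C)
  41 contains 1×40 (XL)
  1 contains 1×1 (I)

CXLI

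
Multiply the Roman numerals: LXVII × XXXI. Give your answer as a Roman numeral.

LXVII = 67
XXXI = 31
67 × 31 = 2077

MMLXXVII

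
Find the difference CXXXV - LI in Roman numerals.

CXXXV = 135
LI = 51
135 - 51 = 84

LXXXIV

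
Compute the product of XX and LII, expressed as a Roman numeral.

XX = 20
LII = 52
20 × 52 = 1040

MXL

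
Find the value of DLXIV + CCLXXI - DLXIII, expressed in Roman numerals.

DLXIV = 564, CCLXXI = 271, DLXIII = 563
564 + 271 = 835
835 - 563 = 272

CCLXXII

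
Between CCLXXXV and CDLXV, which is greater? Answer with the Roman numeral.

CCLXXXV = 285
CDLXV = 465
465 is larger

CDLXV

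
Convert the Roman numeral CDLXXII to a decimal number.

CDLXXII: CD=400, L=50, X=10, X=10, I=1, I=1
400 + 50 + 10 + 10 + 1 + 1 = 472

472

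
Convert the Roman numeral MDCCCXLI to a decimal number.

MDCCCXLI: M=1000, D=500, C=100, C=100, C=100, XL=40, I=1
1000 + 500 + 100 + 100 + 100 + 40 + 1 = 1841

1841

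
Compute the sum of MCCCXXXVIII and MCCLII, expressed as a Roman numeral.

MCCCXXXVIII = 1338
MCCLII = 1252
1338 + 1252 = 2590

MMDXC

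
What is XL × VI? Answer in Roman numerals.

XL = 40
VI = 6
40 × 6 = 240

CCXL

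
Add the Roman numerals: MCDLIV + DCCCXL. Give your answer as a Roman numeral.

MCDLIV = 1454
DCCCXL = 840
1454 + 840 = 2294

MMCCXCIV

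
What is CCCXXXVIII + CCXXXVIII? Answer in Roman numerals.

CCCXXXVIII = 338
CCXXXVIII = 238
338 + 238 = 576

DLXXVI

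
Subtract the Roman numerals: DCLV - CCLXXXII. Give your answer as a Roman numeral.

DCLV = 655
CCLXXXII = 282
655 - 282 = 373

CCCLXXIII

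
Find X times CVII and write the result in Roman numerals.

X = 10
CVII = 107
10 × 107 = 1070

MLXX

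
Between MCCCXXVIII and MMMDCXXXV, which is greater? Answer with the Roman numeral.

MCCCXXVIII = 1328
MMMDCXXXV = 3635
3635 is larger

MMMDCXXXV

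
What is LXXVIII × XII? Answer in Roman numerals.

LXXVIII = 78
XII = 12
78 × 12 = 936

CMXXXVI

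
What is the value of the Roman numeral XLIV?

XLIV: XL=40, IV=4
40 + 4 = 44

44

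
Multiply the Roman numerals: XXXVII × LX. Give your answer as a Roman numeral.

XXXVII = 37
LX = 60
37 × 60 = 2220

MMCCXX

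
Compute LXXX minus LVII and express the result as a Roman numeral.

LXXX = 80
LVII = 57
80 - 57 = 23

XXIII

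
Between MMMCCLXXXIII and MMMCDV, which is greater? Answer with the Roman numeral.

MMMCCLXXXIII = 3283
MMMCDV = 3405
3405 is larger

MMMCDV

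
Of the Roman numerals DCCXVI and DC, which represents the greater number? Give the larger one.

DCCXVI = 716
DC = 600
716 is larger

DCCXVI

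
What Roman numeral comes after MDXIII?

MDXIII = 1513, so the next integer is 1513 + 1 = 1514

MDXIV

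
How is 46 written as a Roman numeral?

Convert 46 to Roman numerals:
  46 contains 1×40 (XL)
  6 contains 1×5 (V)
  1 contains 1×1 (I)

XLVI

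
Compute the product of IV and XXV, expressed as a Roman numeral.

IV = 4
XXV = 25
4 × 25 = 100

C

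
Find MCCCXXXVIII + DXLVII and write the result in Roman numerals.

MCCCXXXVIII = 1338
DXLVII = 547
1338 + 547 = 1885

MDCCCLXXXV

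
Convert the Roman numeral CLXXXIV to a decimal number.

CLXXXIV: C=100, L=50, X=10, X=10, X=10, IV=4
100 + 50 + 10 + 10 + 10 + 4 = 184

184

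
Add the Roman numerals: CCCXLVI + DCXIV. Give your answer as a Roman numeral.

CCCXLVI = 346
DCXIV = 614
346 + 614 = 960

CMLX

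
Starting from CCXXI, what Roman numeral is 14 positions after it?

CCXXI = 221
221 + 14 = 235

CCXXXV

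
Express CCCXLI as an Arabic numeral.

CCCXLI: C=100, C=100, C=100, XL=40, I=1
100 + 100 + 100 + 40 + 1 = 341

341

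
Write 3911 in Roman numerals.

Convert 3911 to Roman numerals:
  3911 contains 3×1000 (MMM)
  911 contains 1×900 (CM)
  11 contains 1×10 (X)
  1 contains 1×1 (I)

MMMCMXI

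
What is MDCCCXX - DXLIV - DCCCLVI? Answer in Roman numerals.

MDCCCXX = 1820, DXLIV = 544, DCCCLVI = 856
1820 - 544 = 1276
1276 - 856 = 420

CDXX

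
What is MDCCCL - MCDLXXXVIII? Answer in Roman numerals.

MDCCCL = 1850
MCDLXXXVIII = 1488
1850 - 1488 = 362

CCCLXII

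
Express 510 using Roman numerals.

Convert 510 to Roman numerals:
  510 contains 1×500 (D)
  10 contains 1×10 (X)

DX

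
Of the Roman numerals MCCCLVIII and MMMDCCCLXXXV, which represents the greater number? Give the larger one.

MCCCLVIII = 1358
MMMDCCCLXXXV = 3885
3885 is larger

MMMDCCCLXXXV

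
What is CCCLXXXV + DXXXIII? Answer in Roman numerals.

CCCLXXXV = 385
DXXXIII = 533
385 + 533 = 918

CMXVIII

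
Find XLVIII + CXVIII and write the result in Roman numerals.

XLVIII = 48
CXVIII = 118
48 + 118 = 166

CLXVI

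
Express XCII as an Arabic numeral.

XCII: XC=90, I=1, I=1
90 + 1 + 1 = 92

92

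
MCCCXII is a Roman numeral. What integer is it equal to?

MCCCXII: M=1000, C=100, C=100, C=100, X=10, I=1, I=1
1000 + 100 + 100 + 100 + 10 + 1 + 1 = 1312

1312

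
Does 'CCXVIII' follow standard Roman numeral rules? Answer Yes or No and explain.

'CCXVIII': Check the rules: uses only the symbols I, V, X, L, C, D, M; no symbol is repeated more than three times in a row; V, L and D each appear at most once; no smaller symbol precedes a larger one (values never increase from left to right). Value: C (100) + C (100) + X (10) + V (5) + I (1) + I (1) + I (1) = 218. So it is a valid standard Roman numeral.

Yes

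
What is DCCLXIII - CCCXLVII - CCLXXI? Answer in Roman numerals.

DCCLXIII = 763, CCCXLVII = 347, CCLXXI = 271
763 - 347 = 416
416 - 271 = 145

CXLV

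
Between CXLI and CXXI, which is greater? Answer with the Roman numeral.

CXLI = 141
CXXI = 121
141 is larger

CXLI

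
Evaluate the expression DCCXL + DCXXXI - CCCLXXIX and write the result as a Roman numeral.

DCCXL = 740, DCXXXI = 631, CCCLXXIX = 379
740 + 631 = 1371
1371 - 379 = 992

CMXCII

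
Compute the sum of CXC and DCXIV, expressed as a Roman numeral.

CXC = 190
DCXIV = 614
190 + 614 = 804

DCCCIV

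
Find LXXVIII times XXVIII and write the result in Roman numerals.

LXXVIII = 78
XXVIII = 28
78 × 28 = 2184

MMCLXXXIV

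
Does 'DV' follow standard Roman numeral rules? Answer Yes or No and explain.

'DV': Check the rules: uses only the symbols I, V, X, L, C, D, M; no symbol is repeated more than three times in a row; V, L and D each appear at most once; no smaller symbol precedes a larger one (values never increase from left to right). Value: D (500) + V (5) = 505. So it is a valid standard Roman numeral.

Yes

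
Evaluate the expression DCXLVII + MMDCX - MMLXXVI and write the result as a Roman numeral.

DCXLVII = 647, MMDCX = 2610, MMLXXVI = 2076
647 + 2610 = 3257
3257 - 2076 = 1181

MCLXXXI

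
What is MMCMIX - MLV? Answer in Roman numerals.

MMCMIX = 2909
MLV = 1055
2909 - 1055 = 1854

MDCCCLIV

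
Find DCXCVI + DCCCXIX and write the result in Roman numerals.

DCXCVI = 696
DCCCXIX = 819
696 + 819 = 1515

MDXV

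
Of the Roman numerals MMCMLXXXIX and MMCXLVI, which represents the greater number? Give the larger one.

MMCMLXXXIX = 2989
MMCXLVI = 2146
2989 is larger

MMCMLXXXIX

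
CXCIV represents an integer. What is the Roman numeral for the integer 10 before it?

CXCIV = 194
194 - 10 = 184

CLXXXIV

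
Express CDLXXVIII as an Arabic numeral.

CDLXXVIII: CD=400, L=50, X=10, X=10, V=5, I=1, I=1, I=1
400 + 50 + 10 + 10 + 5 + 1 + 1 + 1 = 478

478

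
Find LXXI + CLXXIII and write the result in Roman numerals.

LXXI = 71
CLXXIII = 173
71 + 173 = 244

CCXLIV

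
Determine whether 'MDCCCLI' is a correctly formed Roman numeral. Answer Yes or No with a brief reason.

'MDCCCLI': Check the rules: uses only the symbols I, V, X, L, C, D, M; no symbol is repeated more than three times in a row; V, L and D each appear at most once; no smaller symbol precedes a larger one (values never increase from left to right). Value: M (1000) + D (500) + C (100) + C (100) + C (100) + L (50) + I (1) = 1851. So it is a valid standard Roman numeral.

Yes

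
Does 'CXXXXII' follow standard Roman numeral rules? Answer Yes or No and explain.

'CXXXXII': More than 3 consecutive X's

No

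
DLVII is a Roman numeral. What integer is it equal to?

DLVII: D=500, L=50, V=5, I=1, I=1
500 + 50 + 5 + 1 + 1 = 557

557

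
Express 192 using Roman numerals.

Convert 192 to Roman numerals:
  192 contains 1×100 (C)
  92 contains 1×90 (XC)
  2 contains 2×1 (II)

CXCII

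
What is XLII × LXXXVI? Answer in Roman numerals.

XLII = 42
LXXXVI = 86
42 × 86 = 3612

MMMDCXII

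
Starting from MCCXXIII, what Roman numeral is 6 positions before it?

MCCXXIII = 1223
1223 - 6 = 1217

MCCXVII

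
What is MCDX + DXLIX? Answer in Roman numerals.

MCDX = 1410
DXLIX = 549
1410 + 549 = 1959

MCMLIX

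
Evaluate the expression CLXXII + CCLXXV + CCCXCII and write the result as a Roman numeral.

CLXXII = 172, CCLXXV = 275, CCCXCII = 392
172 + 275 = 447
447 + 392 = 839

DCCCXXXIX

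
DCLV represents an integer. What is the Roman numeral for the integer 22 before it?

DCLV = 655
655 - 22 = 633

DCXXXIII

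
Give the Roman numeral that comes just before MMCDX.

MMCDX = 2410, so the previous integer is 2410 - 1 = 2409

MMCDIX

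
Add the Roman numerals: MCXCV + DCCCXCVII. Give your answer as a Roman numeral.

MCXCV = 1195
DCCCXCVII = 897
1195 + 897 = 2092

MMXCII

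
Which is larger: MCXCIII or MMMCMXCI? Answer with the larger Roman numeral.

MCXCIII = 1193
MMMCMXCI = 3991
3991 is larger

MMMCMXCI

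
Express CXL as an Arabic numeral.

CXL: C=100, XL=40
100 + 40 = 140

140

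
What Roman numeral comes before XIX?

XIX = 19, so the previous integer is 19 - 1 = 18

XVIII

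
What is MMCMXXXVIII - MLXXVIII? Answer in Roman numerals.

MMCMXXXVIII = 2938
MLXXVIII = 1078
2938 - 1078 = 1860

MDCCCLX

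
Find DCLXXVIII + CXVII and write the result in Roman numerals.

DCLXXVIII = 678
CXVII = 117
678 + 117 = 795

DCCXCV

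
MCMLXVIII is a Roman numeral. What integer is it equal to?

MCMLXVIII: M=1000, CM=900, L=50, X=10, V=5, I=1, I=1, I=1
1000 + 900 + 50 + 10 + 5 + 1 + 1 + 1 = 1968

1968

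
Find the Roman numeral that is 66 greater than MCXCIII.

MCXCIII = 1193
1193 + 66 = 1259

MCCLIX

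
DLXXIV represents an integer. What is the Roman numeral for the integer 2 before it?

DLXXIV = 574
574 - 2 = 572

DLXXII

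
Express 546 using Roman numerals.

Convert 546 to Roman numerals:
  546 contains 1×500 (D)
  46 contains 1×40 (XL)
  6 contains 1×5 (V)
  1 contains 1×1 (I)

DXLVI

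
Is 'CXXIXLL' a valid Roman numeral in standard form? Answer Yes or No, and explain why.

'CXXIXLL': L should not appear more than once

No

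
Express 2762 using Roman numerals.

Convert 2762 to Roman numerals:
  2762 contains 2×1000 (MM)
  762 contains 1×500 (D)
  262 contains 2×100 (CC)
  62 contains 1×50 (L)
  12 contains 1×10 (X)
  2 contains 2×1 (II)

MMDCCLXII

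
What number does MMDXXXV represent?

MMDXXXV: M=1000, M=1000, D=500, X=10, X=10, X=10, V=5
1000 + 1000 + 500 + 10 + 10 + 10 + 5 = 2535

2535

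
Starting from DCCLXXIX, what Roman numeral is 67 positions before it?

DCCLXXIX = 779
779 - 67 = 712

DCCXII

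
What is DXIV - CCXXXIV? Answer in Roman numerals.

DXIV = 514
CCXXXIV = 234
514 - 234 = 280

CCLXXX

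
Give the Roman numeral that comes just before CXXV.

CXXV = 125; previous is 124

CXXIV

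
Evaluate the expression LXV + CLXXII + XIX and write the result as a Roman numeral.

LXV = 65, CLXXII = 172, XIX = 19
65 + 172 = 237
237 + 19 = 256

CCLVI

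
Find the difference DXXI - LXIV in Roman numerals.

DXXI = 521
LXIV = 64
521 - 64 = 457

CDLVII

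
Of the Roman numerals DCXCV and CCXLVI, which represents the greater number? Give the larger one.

DCXCV = 695
CCXLVI = 246
695 is larger

DCXCV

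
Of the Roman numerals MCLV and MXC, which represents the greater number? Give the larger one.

MCLV = 1155
MXC = 1090
1155 is larger

MCLV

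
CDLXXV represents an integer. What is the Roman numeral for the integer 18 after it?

CDLXXV = 475
475 + 18 = 493

CDXCIII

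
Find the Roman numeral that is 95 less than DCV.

DCV = 605
605 - 95 = 510

DX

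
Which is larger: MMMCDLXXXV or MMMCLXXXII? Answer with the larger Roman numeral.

MMMCDLXXXV = 3485
MMMCLXXXII = 3182
3485 is larger

MMMCDLXXXV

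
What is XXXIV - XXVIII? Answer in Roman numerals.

XXXIV = 34
XXVIII = 28
34 - 28 = 6

VI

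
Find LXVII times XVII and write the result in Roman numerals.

LXVII = 67
XVII = 17
67 × 17 = 1139

MCXXXIX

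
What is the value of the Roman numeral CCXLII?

CCXLII: C=100, C=100, XL=40, I=1, I=1
100 + 100 + 40 + 1 + 1 = 242

242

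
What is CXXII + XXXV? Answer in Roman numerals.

CXXII = 122
XXXV = 35
122 + 35 = 157

CLVII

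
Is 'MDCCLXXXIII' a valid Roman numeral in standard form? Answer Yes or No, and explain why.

'MDCCLXXXIII': Check the rules: uses only the symbols I, V, X, L, C, D, M; no symbol is repeated more than three times in a row; V, L and D each appear at most once; no smaller symbol precedes a larger one (values never increase from left to right). Value: M (1000) + D (500) + C (100) + C (100) + L (50) + X (10) + X (10) + X (10) + I (1) + I (1) + I (1) = 1783. So it is a valid standard Roman numeral.

Yes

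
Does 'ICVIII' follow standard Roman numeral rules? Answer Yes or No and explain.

'ICVIII': Invalid subtractive combination: IC

No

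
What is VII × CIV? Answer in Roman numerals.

VII = 7
CIV = 104
7 × 104 = 728

DCCXXVIII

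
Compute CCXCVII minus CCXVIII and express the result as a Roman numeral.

CCXCVII = 297
CCXVIII = 218
297 - 218 = 79

LXXIX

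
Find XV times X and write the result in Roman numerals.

XV = 15
X = 10
15 × 10 = 150

CL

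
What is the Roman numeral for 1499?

Convert 1499 to Roman numerals:
  1499 contains 1×1000 (M)
  499 contains 1×400 (CD)
  99 contains 1×90 (XC)
  9 contains 1×9 (IX)

MCDXCIX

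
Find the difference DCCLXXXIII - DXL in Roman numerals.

DCCLXXXIII = 783
DXL = 540
783 - 540 = 243

CCXLIII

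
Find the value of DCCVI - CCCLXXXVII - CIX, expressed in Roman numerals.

DCCVI = 706, CCCLXXXVII = 387, CIX = 109
706 - 387 = 319
319 - 109 = 210

CCX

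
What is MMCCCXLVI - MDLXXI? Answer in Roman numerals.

MMCCCXLVI = 2346
MDLXXI = 1571
2346 - 1571 = 775

DCCLXXV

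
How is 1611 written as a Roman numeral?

Convert 1611 to Roman numerals:
  1611 contains 1×1000 (M)
  611 contains 1×500 (D)
  111 contains 1×100 (C)
  11 contains 1×10 (X)
  1 contains 1×1 (I)

MDCXI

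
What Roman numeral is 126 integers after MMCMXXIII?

MMCMXXIII = 2923
2923 + 126 = 3049

MMMXLIX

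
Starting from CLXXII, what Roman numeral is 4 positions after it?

CLXXII = 172
172 + 4 = 176

CLXXVI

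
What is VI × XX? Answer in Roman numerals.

VI = 6
XX = 20
6 × 20 = 120

CXX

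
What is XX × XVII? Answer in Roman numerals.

XX = 20
XVII = 17
20 × 17 = 340

CCCXL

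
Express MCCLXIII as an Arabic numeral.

MCCLXIII: M=1000, C=100, C=100, L=50, X=10, I=1, I=1, I=1
1000 + 100 + 100 + 50 + 10 + 1 + 1 + 1 = 1263

1263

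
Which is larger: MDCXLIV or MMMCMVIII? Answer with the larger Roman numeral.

MDCXLIV = 1644
MMMCMVIII = 3908
3908 is larger

MMMCMVIII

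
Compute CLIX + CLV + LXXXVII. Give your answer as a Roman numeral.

CLIX = 159, CLV = 155, LXXXVII = 87
159 + 155 = 314
314 + 87 = 401

CDI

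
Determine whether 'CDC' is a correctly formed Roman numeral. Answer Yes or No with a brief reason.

'CDC': C cannot come right after the subtractive pair CD: once C is subtracted in CD, the next symbol must be smaller than C

No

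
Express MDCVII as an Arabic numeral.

MDCVII: M=1000, D=500, C=100, V=5, I=1, I=1
1000 + 500 + 100 + 5 + 1 + 1 = 1607

1607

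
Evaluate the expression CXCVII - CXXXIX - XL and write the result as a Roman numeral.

CXCVII = 197, CXXXIX = 139, XL = 40
197 - 139 = 58
58 - 40 = 18

XVIII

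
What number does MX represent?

MX: M=1000, X=10
1000 + 10 = 1010

1010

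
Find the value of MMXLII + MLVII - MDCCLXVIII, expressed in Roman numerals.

MMXLII = 2042, MLVII = 1057, MDCCLXVIII = 1768
2042 + 1057 = 3099
3099 - 1768 = 1331

MCCCXXXI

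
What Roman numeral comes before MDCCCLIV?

MDCCCLIV = 1854; previous is 1853

MDCCCLIII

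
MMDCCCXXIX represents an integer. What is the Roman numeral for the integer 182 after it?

MMDCCCXXIX = 2829
2829 + 182 = 3011

MMMXI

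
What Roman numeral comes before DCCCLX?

DCCCLX = 860; previous is 859

DCCCLIX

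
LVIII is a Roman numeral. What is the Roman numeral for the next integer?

LVIII = 58, so the next integer is 58 + 1 = 59

LIX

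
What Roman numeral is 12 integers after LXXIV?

LXXIV = 74
74 + 12 = 86

LXXXVI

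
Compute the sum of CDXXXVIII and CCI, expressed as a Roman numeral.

CDXXXVIII = 438
CCI = 201
438 + 201 = 639

DCXXXIX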